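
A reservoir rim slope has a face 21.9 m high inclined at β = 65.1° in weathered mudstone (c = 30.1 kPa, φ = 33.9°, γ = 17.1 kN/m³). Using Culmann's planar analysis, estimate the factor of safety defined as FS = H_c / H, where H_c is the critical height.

H_c = (4c/γ) · sinβ cosφ / [1 − cos(β − φ)]
    = (4·30.1/17.1) · sin65.1°·cos33.9° / [1 − cos31.2°]
    = 7.041 · 0.7529 / 0.1446 = 36.65 m
FS = H_c / H = 36.65 / 21.9 = 1.673

FS = 1.67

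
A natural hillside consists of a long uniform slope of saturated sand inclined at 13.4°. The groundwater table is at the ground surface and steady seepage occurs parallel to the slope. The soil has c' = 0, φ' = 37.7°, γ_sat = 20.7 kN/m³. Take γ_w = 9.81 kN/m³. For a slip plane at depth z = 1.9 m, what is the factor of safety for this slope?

FS = 1.71

With seepage parallel to the slope and the water table at the surface, the effective normal stress on the slip plane uses the buoyant unit weight γ' = γ_sat − γ_w while the driving shear stress uses γ_sat:
FS = [c' + γ' z cos²β tanφ'] / [γ_sat z sinβ cosβ]
(For c' = 0 this reduces to FS = (γ'/γ_sat)·tanφ'/tanβ.)
γ' = 20.7 − 9.81 = 10.89 kN/m³
Numerator = 0.0 + 10.89·1.9·cos²13.4°·tan37.7° = 0.0 + 10.89·1.9·0.9463·0.7729 = 15.133 kPa
Denominator = 20.7·1.9·sin13.4°·cos13.4° = 20.7·1.9·0.2317·0.9728 = 8.867 kPa
FS = 15.133 / 8.867 = 1.707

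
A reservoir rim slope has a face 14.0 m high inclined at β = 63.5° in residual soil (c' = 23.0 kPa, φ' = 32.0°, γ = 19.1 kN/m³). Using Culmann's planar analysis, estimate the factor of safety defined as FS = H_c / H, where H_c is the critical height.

H_c = (4c'/γ) · sinβ cosφ' / [1 − cos(β − φ')]
    = (4·23.0/19.1) · sin63.5°·cos32.0° / [1 − cos31.5°]
    = 4.817 · 0.7589 / 0.1474 = 24.81 m
FS = H_c / H = 24.81 / 14.0 = 1.772

FS = 1.77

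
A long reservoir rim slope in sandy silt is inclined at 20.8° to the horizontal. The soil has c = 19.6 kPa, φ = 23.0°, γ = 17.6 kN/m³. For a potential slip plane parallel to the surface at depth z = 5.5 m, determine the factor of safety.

For an infinite slope with a slip plane parallel to the surface (no pore pressure): FS = [c + γz cos²β tanφ] / [γz sinβ cosβ].
γz = 17.6·5.5 = 96.80 kN/m²
Numerator = 19.6 + 96.80·cos²20.8°·tan23.0° = 19.6 + 96.80·0.8739·0.4245 = 55.508 kPa
Denominator = 96.80·sin20.8°·cos20.8° = 96.80·0.3551·0.9348 = 32.134 kPa
FS = 55.508 / 32.134 = 1.727

FS = 1.73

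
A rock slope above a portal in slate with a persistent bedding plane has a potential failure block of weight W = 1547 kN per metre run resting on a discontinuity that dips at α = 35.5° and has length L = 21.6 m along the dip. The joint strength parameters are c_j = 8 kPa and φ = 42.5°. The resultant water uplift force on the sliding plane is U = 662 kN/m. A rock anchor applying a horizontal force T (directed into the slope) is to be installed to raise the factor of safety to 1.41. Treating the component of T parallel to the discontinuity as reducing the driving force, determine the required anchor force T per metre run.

T = 325 kN/m

Resolving forces along and normal to the sliding plane, with the horizontal anchor force T adding T·sinα to the effective normal force and T·cosα acting up the plane against the driving force:
FS = [c_jL + (W cosα − U + T sinα) tanφ] / [W sinα − T cosα]
Without the anchor: N' = 597.4 kN/m, driving T_d = 898.3 kN/m, resisting R = 8·21.6 + 597.4·tan42.5° = 720.2 kN/m, FS = 0.80.
Setting FS = 1.41 and solving for T:
1.41·(898.3 − T cos35.5°) = 720.2 + T sin35.5°·tan42.5°
T·(sin35.5°·tan42.5° + 1.41·cos35.5°) = 1.41·898.3 − 720.2
T·(0.5807·0.9163 + 1.41·0.8141) = 1266.7 − 720.2 = 546.4
T·1.6800 = 546.4
T = 325.2 kN/m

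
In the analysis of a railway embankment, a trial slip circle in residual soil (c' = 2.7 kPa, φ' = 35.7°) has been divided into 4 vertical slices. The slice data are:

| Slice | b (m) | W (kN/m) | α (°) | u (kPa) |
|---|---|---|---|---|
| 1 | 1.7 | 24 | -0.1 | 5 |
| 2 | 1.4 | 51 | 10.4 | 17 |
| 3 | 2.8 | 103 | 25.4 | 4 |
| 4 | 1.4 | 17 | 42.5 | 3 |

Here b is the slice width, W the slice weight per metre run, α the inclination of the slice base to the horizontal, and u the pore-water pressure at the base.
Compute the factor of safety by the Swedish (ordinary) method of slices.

Ordinary method of slices: FS = Σ[c'·Δl_i + (W_i cosα_i − u_i·Δl_i)·tanφ'] / Σ W_i sinα_i, with Δl_i = b_i / cosα_i.
Slice 1: Δl = 1.7/cos(-0.1°) = 1.700 m; N'_1 = 24·cos(-0.1°) − 5·1.700 = 15.5; c'Δl = 4.59; W sinα = -0.0
Slice 2: Δl = 1.4/cos10.4° = 1.423 m; N'_2 = 51·cos10.4° − 17·1.423 = 26.0; c'Δl = 3.84; W sinα = 9.2
Slice 3: Δl = 2.8/cos25.4° = 3.100 m; N'_3 = 103·cos25.4° − 4·3.100 = 80.6; c'Δl = 8.37; W sinα = 44.2
Slice 4: Δl = 1.4/cos42.5° = 1.899 m; N'_4 = 17·cos42.5° − 3·1.899 = 6.8; c'Δl = 5.13; W sinα = 11.5
Σc'Δl = 21.9 kN/m; ΣN' = 128.9 kN/m; ΣW sinα = 64.8 kN/m
Resisting = 21.9 + 128.9·tan35.7° = 21.9 + 92.7 = 114.6 kN/m
FS = 114.6 / 64.8 = 1.767

FS = 1.77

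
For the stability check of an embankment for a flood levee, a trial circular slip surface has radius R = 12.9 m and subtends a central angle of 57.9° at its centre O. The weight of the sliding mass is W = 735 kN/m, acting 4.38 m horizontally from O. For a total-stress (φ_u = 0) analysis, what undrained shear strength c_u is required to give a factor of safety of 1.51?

c_u = 28.9 kPa

FS = c_u·L_a·R / (W·d), so c_u = FS·W·d / (L_a·R).
Arc length L_a = R·θ = 12.9·(57.9°·π/180) = 12.9·1.0105 = 13.04 m
c_u = 1.51·735·4.38 / (13.04·12.9) = 4861.1 / 168.16 = 28.91 kPa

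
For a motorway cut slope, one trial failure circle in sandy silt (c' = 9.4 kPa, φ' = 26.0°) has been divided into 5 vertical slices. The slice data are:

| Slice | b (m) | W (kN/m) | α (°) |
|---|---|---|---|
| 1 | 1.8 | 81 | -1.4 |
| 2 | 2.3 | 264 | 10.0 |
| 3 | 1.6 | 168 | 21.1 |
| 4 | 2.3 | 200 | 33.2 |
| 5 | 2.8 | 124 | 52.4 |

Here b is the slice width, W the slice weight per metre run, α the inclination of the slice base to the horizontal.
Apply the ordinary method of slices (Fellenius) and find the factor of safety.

Ordinary method of slices: FS = Σ[c'·Δl_i + (W_i cosα_i)·tanφ'] / Σ W_i sinα_i, with Δl_i = b_i / cosα_i.
Slice 1: Δl = 1.8/cos(-1.4°) = 1.801 m; N'_1 = 81·cos(-1.4°) = 81.0; c'Δl = 16.93; W sinα = -2.0
Slice 2: Δl = 2.3/cos10.0° = 2.335 m; N'_2 = 264·cos10.0° = 260.0; c'Δl = 21.95; W sinα = 45.8
Slice 3: Δl = 1.6/cos21.1° = 1.715 m; N'_3 = 168·cos21.1° = 156.7; c'Δl = 16.12; W sinα = 60.5
Slice 4: Δl = 2.3/cos33.2° = 2.749 m; N'_4 = 200·cos33.2° = 167.4; c'Δl = 25.84; W sinα = 109.5
Slice 5: Δl = 2.8/cos52.4° = 4.589 m; N'_5 = 124·cos52.4° = 75.7; c'Δl = 43.14; W sinα = 98.2
Σc'Δl = 124.0 kN/m; ΣN' = 740.7 kN/m; ΣW sinα = 312.1 kN/m
Resisting = 124.0 + 740.7·tan26.0° = 124.0 + 361.3 = 485.2 kN/m
FS = 485.2 / 312.1 = 1.555

FS = 1.55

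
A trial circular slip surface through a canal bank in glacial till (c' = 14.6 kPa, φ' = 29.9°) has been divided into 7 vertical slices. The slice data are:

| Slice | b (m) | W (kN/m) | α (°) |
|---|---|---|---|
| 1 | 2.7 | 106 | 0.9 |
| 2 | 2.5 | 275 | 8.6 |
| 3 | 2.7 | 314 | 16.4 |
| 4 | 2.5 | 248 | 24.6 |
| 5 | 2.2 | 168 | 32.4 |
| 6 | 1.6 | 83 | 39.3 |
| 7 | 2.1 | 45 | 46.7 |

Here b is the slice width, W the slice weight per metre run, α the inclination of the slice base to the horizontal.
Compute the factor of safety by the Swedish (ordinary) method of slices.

FS = 2.26

Ordinary method of slices: FS = Σ[c'·Δl_i + (W_i cosα_i)·tanφ'] / Σ W_i sinα_i, with Δl_i = b_i / cosα_i.
Slice 1: Δl = 2.7/cos0.9° = 2.700 m; N'_1 = 106·cos0.9° = 106.0; c'Δl = 39.42; W sinα = 1.7
Slice 2: Δl = 2.5/cos8.6° = 2.528 m; N'_2 = 275·cos8.6° = 271.9; c'Δl = 36.92; W sinα = 41.1
Slice 3: Δl = 2.7/cos16.4° = 2.815 m; N'_3 = 314·cos16.4° = 301.2; c'Δl = 41.09; W sinα = 88.7
Slice 4: Δl = 2.5/cos24.6° = 2.750 m; N'_4 = 248·cos24.6° = 225.5; c'Δl = 40.14; W sinα = 103.2
Slice 5: Δl = 2.2/cos32.4° = 2.606 m; N'_5 = 168·cos32.4° = 141.8; c'Δl = 38.04; W sinα = 90.0
Slice 6: Δl = 1.6/cos39.3° = 2.068 m; N'_6 = 83·cos39.3° = 64.2; c'Δl = 30.19; W sinα = 52.6
Slice 7: Δl = 2.1/cos46.7° = 3.062 m; N'_7 = 45·cos46.7° = 30.9; c'Δl = 44.71; W sinα = 32.7
Σc'Δl = 270.5 kN/m; ΣN' = 1141.5 kN/m; ΣW sinα = 410.0 kN/m
Resisting = 270.5 + 1141.5·tan29.9° = 270.5 + 656.4 = 926.9 kN/m
FS = 926.9 / 410.0 = 2.261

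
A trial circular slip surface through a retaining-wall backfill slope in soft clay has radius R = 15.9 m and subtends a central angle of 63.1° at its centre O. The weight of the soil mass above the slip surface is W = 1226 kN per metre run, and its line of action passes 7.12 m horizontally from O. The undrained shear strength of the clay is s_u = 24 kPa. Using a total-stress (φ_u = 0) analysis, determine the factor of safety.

Taking moments about the centre O, the resisting moment is provided by the undrained shear strength acting along the arc:
Arc length L_a = R·θ = 15.9·(63.1°·π/180) = 15.9·1.1013 = 17.51 m
M_R = s_u·L_a·R = 24·17.51·15.9 = 6682.1 kN·m/m
M_D = W·d = 1226·7.12 = 8729.1 kN·m/m
FS = M_R / M_D = 6682.1 / 8729.1 = 0.765

FS = 0.77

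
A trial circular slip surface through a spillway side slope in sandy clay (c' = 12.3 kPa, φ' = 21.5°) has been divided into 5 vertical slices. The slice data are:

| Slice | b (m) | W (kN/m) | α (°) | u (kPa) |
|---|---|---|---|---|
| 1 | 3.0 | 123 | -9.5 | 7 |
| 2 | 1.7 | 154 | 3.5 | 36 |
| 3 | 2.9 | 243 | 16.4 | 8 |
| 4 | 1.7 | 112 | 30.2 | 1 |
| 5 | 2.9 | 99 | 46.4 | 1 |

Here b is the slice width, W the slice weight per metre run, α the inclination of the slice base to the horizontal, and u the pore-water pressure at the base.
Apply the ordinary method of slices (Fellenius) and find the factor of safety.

Ordinary method of slices: FS = Σ[c'·Δl_i + (W_i cosα_i − u_i·Δl_i)·tanφ'] / Σ W_i sinα_i, with Δl_i = b_i / cosα_i.
Slice 1: Δl = 3.0/cos(-9.5°) = 3.042 m; N'_1 = 123·cos(-9.5°) − 7·3.042 = 100.0; c'Δl = 37.41; W sinα = -20.3
Slice 2: Δl = 1.7/cos3.5° = 1.703 m; N'_2 = 154·cos3.5° − 36·1.703 = 92.4; c'Δl = 20.95; W sinα = 9.4
Slice 3: Δl = 2.9/cos16.4° = 3.023 m; N'_3 = 243·cos16.4° − 8·3.023 = 208.9; c'Δl = 37.18; W sinα = 68.6
Slice 4: Δl = 1.7/cos30.2° = 1.967 m; N'_4 = 112·cos30.2° − 1·1.967 = 94.8; c'Δl = 24.19; W sinα = 56.3
Slice 5: Δl = 2.9/cos46.4° = 4.205 m; N'_5 = 99·cos46.4° − 1·4.205 = 64.1; c'Δl = 51.72; W sinα = 71.7
Σc'Δl = 171.5 kN/m; ΣN' = 560.2 kN/m; ΣW sinα = 185.7 kN/m
Resisting = 171.5 + 560.2·tan21.5° = 171.5 + 220.7 = 392.2 kN/m
FS = 392.2 / 185.7 = 2.111

FS = 2.11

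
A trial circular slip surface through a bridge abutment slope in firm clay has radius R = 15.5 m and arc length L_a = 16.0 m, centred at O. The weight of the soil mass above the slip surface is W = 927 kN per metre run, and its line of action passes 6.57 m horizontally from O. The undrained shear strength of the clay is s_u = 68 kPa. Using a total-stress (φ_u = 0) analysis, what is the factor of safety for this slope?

FS = 2.77

Taking moments about the centre O, the resisting moment is provided by the undrained shear strength acting along the arc:
M_R = s_u·L_a·R = 68·16.00·15.5 = 16864.0 kN·m/m
M_D = W·d = 927·6.57 = 6090.4 kN·m/m
FS = M_R / M_D = 16864.0 / 6090.4 = 2.769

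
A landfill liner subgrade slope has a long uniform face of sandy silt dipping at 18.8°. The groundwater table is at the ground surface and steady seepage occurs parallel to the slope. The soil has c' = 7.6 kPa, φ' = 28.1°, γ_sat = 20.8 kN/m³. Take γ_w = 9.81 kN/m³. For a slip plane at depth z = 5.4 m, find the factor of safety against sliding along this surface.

FS = 1.05

With seepage parallel to the slope and the water table at the surface, the effective normal stress on the slip plane uses the buoyant unit weight γ' = γ_sat − γ_w while the driving shear stress uses γ_sat:
FS = [c' + γ' z cos²β tanφ'] / [γ_sat z sinβ cosβ]
γ' = 20.8 − 9.81 = 10.99 kN/m³
Numerator = 7.6 + 10.99·5.4·cos²18.8°·tan28.1° = 7.6 + 10.99·5.4·0.8961·0.5340 = 35.997 kPa
Denominator = 20.8·5.4·sin18.8°·cos18.8° = 20.8·5.4·0.3223·0.9466 = 34.266 kPa
FS = 35.997 / 34.266 = 1.051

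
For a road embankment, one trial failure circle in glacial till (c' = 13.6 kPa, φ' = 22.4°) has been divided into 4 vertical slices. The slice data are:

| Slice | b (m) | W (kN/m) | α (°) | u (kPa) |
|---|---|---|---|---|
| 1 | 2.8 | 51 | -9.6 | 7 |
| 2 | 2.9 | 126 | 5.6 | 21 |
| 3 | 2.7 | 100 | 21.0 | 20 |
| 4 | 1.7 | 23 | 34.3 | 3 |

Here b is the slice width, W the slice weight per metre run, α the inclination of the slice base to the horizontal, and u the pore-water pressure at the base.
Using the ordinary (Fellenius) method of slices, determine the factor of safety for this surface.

Ordinary method of slices: FS = Σ[c'·Δl_i + (W_i cosα_i − u_i·Δl_i)·tanφ'] / Σ W_i sinα_i, with Δl_i = b_i / cosα_i.
Slice 1: Δl = 2.8/cos(-9.6°) = 2.840 m; N'_1 = 51·cos(-9.6°) − 7·2.840 = 30.4; c'Δl = 38.62; W sinα = -8.5
Slice 2: Δl = 2.9/cos5.6° = 2.914 m; N'_2 = 126·cos5.6° − 21·2.914 = 64.2; c'Δl = 39.63; W sinα = 12.3
Slice 3: Δl = 2.7/cos21.0° = 2.892 m; N'_3 = 100·cos21.0° − 20·2.892 = 35.5; c'Δl = 39.33; W sinα = 35.8
Slice 4: Δl = 1.7/cos34.3° = 2.058 m; N'_4 = 23·cos34.3° − 3·2.058 = 12.8; c'Δl = 27.99; W sinα = 13.0
Σc'Δl = 145.6 kN/m; ΣN' = 143.0 kN/m; ΣW sinα = 52.6 kN/m
Resisting = 145.6 + 143.0·tan22.4° = 145.6 + 58.9 = 204.5 kN/m
FS = 204.5 / 52.6 = 3.889

FS = 3.89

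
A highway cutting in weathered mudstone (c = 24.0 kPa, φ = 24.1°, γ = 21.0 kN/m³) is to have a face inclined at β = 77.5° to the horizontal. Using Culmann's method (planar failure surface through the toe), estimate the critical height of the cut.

Culmann's analysis gives the critical failure plane at α_cr = (β + φ)/2 = (77.5 + 24.1)/2 = 50.8°, and the critical height
H_c = (4c/γ) · sinβ cosφ / [1 − cos(β − φ)]
    = (4·24.0/21.0) · sin77.5°·cos24.1° / [1 − cos(53.4°)]
    = 4.571 · 0.9763·0.9128 / [1 − 0.5962]
    = 4.571 · 0.8912 / 0.4038
    = 10.09 m

H_c = 10.09 m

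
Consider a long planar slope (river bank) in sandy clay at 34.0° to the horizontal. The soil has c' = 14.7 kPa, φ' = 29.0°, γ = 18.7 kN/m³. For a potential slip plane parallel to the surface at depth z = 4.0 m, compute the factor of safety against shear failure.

FS = 1.25

For an infinite slope with a slip plane parallel to the surface (no pore pressure): FS = [c' + γz cos²β tanφ'] / [γz sinβ cosβ].
γz = 18.7·4.0 = 74.80 kN/m²
Numerator = 14.7 + 74.80·cos²34.0°·tan29.0° = 14.7 + 74.80·0.6873·0.5543 = 43.197 kPa
Denominator = 74.80·sin34.0°·cos34.0° = 74.80·0.5592·0.8290 = 34.677 kPa
FS = 43.197 / 34.677 = 1.246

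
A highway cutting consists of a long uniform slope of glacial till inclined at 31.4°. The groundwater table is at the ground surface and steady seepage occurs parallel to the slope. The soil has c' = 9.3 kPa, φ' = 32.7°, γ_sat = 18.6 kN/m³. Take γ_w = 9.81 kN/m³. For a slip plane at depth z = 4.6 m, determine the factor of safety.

With seepage parallel to the slope and the water table at the surface, the effective normal stress on the slip plane uses the buoyant unit weight γ' = γ_sat − γ_w while the driving shear stress uses γ_sat:
FS = [c' + γ' z cos²β tanφ'] / [γ_sat z sinβ cosβ]
γ' = 18.6 − 9.81 = 8.79 kN/m³
Numerator = 9.3 + 8.79·4.6·cos²31.4°·tan32.7° = 9.3 + 8.79·4.6·0.7285·0.6420 = 28.212 kPa
Denominator = 18.6·4.6·sin31.4°·cos31.4° = 18.6·4.6·0.5210·0.8536 = 38.049 kPa
FS = 28.212 / 38.049 = 0.741

FS = 0.74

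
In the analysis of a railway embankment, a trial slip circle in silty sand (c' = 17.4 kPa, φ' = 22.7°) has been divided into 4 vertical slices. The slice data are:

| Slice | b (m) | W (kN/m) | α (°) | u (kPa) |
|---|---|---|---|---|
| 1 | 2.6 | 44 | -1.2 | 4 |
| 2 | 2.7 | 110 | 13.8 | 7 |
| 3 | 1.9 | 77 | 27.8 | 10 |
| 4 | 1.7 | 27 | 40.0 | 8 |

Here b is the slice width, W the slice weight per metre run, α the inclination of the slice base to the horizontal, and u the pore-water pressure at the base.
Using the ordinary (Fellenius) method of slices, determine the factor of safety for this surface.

Ordinary method of slices: FS = Σ[c'·Δl_i + (W_i cosα_i − u_i·Δl_i)·tanφ'] / Σ W_i sinα_i, with Δl_i = b_i / cosα_i.
Slice 1: Δl = 2.6/cos(-1.2°) = 2.601 m; N'_1 = 44·cos(-1.2°) − 4·2.601 = 33.6; c'Δl = 45.25; W sinα = -0.9
Slice 2: Δl = 2.7/cos13.8° = 2.780 m; N'_2 = 110·cos13.8° − 7·2.780 = 87.4; c'Δl = 48.38; W sinα = 26.2
Slice 3: Δl = 1.9/cos27.8° = 2.148 m; N'_3 = 77·cos27.8° − 10·2.148 = 46.6; c'Δl = 37.37; W sinα = 35.9
Slice 4: Δl = 1.7/cos40.0° = 2.219 m; N'_4 = 27·cos40.0° − 8·2.219 = 2.9; c'Δl = 38.61; W sinα = 17.4
Σc'Δl = 169.6 kN/m; ΣN' = 170.5 kN/m; ΣW sinα = 78.6 kN/m
Resisting = 169.6 + 170.5·tan22.7° = 169.6 + 71.3 = 240.9 kN/m
FS = 240.9 / 78.6 = 3.066

FS = 3.07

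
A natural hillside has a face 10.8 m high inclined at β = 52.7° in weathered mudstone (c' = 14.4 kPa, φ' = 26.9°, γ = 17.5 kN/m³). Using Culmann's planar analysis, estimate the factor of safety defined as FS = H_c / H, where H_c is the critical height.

FS = 2.17

H_c = (4c'/γ) · sinβ cosφ' / [1 − cos(β − φ')]
    = (4·14.4/17.5) · sin52.7°·cos26.9° / [1 − cos25.8°]
    = 3.291 · 0.7094 / 0.0997 = 23.42 m
FS = H_c / H = 23.42 / 10.8 = 2.169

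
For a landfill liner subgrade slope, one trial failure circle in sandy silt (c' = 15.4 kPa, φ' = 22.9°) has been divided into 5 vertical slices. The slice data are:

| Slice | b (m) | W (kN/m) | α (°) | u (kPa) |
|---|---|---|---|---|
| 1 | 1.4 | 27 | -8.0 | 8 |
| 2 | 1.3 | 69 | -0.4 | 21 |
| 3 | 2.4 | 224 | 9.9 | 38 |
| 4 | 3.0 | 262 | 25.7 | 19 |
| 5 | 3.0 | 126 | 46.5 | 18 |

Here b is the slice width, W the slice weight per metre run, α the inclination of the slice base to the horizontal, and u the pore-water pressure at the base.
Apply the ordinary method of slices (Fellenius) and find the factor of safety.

FS = 1.47

Ordinary method of slices: FS = Σ[c'·Δl_i + (W_i cosα_i − u_i·Δl_i)·tanφ'] / Σ W_i sinα_i, with Δl_i = b_i / cosα_i.
Slice 1: Δl = 1.4/cos(-8.0°) = 1.414 m; N'_1 = 27·cos(-8.0°) − 8·1.414 = 15.4; c'Δl = 21.77; W sinα = -3.8
Slice 2: Δl = 1.3/cos(-0.4°) = 1.300 m; N'_2 = 69·cos(-0.4°) − 21·1.300 = 41.7; c'Δl = 20.02; W sinα = -0.5
Slice 3: Δl = 2.4/cos9.9° = 2.436 m; N'_3 = 224·cos9.9° − 38·2.436 = 128.1; c'Δl = 37.52; W sinα = 38.5
Slice 4: Δl = 3.0/cos25.7° = 3.329 m; N'_4 = 262·cos25.7° − 19·3.329 = 172.8; c'Δl = 51.27; W sinα = 113.6
Slice 5: Δl = 3.0/cos46.5° = 4.358 m; N'_5 = 126·cos46.5° − 18·4.358 = 8.3; c'Δl = 67.12; W sinα = 91.4
Σc'Δl = 197.7 kN/m; ΣN' = 366.3 kN/m; ΣW sinα = 239.3 kN/m
Resisting = 197.7 + 366.3·tan22.9° = 197.7 + 154.7 = 352.4 kN/m
FS = 352.4 / 239.3 = 1.473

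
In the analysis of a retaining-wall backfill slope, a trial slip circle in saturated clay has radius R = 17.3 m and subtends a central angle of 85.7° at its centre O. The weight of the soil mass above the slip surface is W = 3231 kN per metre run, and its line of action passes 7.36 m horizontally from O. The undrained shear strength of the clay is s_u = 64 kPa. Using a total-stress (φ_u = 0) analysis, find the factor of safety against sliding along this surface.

FS = 1.20

Taking moments about the centre O, the resisting moment is provided by the undrained shear strength acting along the arc:
Arc length L_a = R·θ = 17.3·(85.7°·π/180) = 17.3·1.4957 = 25.88 m
M_R = s_u·L_a·R = 64·25.88·17.3 = 28650.4 kN·m/m
M_D = W·d = 3231·7.36 = 23780.2 kN·m/m
FS = M_R / M_D = 28650.4 / 23780.2 = 1.205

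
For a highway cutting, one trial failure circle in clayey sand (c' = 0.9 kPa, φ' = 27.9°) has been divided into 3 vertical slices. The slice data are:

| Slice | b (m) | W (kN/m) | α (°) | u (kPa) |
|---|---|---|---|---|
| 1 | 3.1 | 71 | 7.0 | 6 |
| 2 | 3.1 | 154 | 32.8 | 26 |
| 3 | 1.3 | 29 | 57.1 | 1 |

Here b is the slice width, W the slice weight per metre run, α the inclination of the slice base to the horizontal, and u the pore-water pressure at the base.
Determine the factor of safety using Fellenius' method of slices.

Ordinary method of slices: FS = Σ[c'·Δl_i + (W_i cosα_i − u_i·Δl_i)·tanφ'] / Σ W_i sinα_i, with Δl_i = b_i / cosα_i.
Slice 1: Δl = 3.1/cos7.0° = 3.123 m; N'_1 = 71·cos7.0° − 6·3.123 = 51.7; c'Δl = 2.81; W sinα = 8.7
Slice 2: Δl = 3.1/cos32.8° = 3.688 m; N'_2 = 154·cos32.8° − 26·3.688 = 33.6; c'Δl = 3.32; W sinα = 83.4
Slice 3: Δl = 1.3/cos57.1° = 2.393 m; N'_3 = 29·cos57.1° − 1·2.393 = 13.4; c'Δl = 2.15; W sinα = 24.3
Σc'Δl = 8.3 kN/m; ΣN' = 98.6 kN/m; ΣW sinα = 116.4 kN/m
Resisting = 8.3 + 98.6·tan27.9° = 8.3 + 52.2 = 60.5 kN/m
FS = 60.5 / 116.4 = 0.520

FS = 0.52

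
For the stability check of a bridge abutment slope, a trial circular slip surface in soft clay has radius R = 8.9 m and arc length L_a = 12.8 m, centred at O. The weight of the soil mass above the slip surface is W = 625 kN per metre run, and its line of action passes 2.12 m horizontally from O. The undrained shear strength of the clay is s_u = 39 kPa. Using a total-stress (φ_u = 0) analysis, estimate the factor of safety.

FS = 3.35

Taking moments about the centre O, the resisting moment is provided by the undrained shear strength acting along the arc:
M_R = s_u·L_a·R = 39·12.80·8.9 = 4442.9 kN·m/m
M_D = W·d = 625·2.12 = 1325.0 kN·m/m
FS = M_R / M_D = 4442.9 / 1325.0 = 3.353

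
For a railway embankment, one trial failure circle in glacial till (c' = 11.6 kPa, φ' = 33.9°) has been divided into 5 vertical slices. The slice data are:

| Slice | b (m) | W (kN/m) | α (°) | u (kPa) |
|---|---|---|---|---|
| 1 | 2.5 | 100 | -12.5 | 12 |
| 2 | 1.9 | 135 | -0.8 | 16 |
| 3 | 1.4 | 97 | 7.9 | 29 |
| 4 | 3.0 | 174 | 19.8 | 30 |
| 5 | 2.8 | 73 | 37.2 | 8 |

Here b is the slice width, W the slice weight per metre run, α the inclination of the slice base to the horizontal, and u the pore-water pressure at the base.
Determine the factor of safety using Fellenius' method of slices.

Ordinary method of slices: FS = Σ[c'·Δl_i + (W_i cosα_i − u_i·Δl_i)·tanφ'] / Σ W_i sinα_i, with Δl_i = b_i / cosα_i.
Slice 1: Δl = 2.5/cos(-12.5°) = 2.561 m; N'_1 = 100·cos(-12.5°) − 12·2.561 = 66.9; c'Δl = 29.70; W sinα = -21.6
Slice 2: Δl = 1.9/cos(-0.8°) = 1.900 m; N'_2 = 135·cos(-0.8°) − 16·1.900 = 104.6; c'Δl = 22.04; W sinα = -1.9
Slice 3: Δl = 1.4/cos7.9° = 1.413 m; N'_3 = 97·cos7.9° − 29·1.413 = 55.1; c'Δl = 16.40; W sinα = 13.3
Slice 4: Δl = 3.0/cos19.8° = 3.189 m; N'_4 = 174·cos19.8° − 30·3.189 = 68.1; c'Δl = 36.99; W sinα = 58.9
Slice 5: Δl = 2.8/cos37.2° = 3.515 m; N'_5 = 73·cos37.2° − 8·3.515 = 30.0; c'Δl = 40.78; W sinα = 44.1
Σc'Δl = 145.9 kN/m; ΣN' = 324.7 kN/m; ΣW sinα = 92.9 kN/m
Resisting = 145.9 + 324.7·tan33.9° = 145.9 + 218.2 = 364.1 kN/m
FS = 364.1 / 92.9 = 3.920

FS = 3.92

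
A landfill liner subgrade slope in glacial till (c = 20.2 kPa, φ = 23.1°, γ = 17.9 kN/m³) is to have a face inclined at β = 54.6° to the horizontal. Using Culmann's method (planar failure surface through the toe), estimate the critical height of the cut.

H_c = 22.97 m

Culmann's analysis gives the critical failure plane at α_cr = (β + φ)/2 = (54.6 + 23.1)/2 = 38.9°, and the critical height
H_c = (4c/γ) · sinβ cosφ / [1 − cos(β − φ)]
    = (4·20.2/17.9) · sin54.6°·cos23.1° / [1 − cos(31.5°)]
    = 4.514 · 0.8151·0.9198 / [1 − 0.8526]
    = 4.514 · 0.7498 / 0.1474
    = 22.97 m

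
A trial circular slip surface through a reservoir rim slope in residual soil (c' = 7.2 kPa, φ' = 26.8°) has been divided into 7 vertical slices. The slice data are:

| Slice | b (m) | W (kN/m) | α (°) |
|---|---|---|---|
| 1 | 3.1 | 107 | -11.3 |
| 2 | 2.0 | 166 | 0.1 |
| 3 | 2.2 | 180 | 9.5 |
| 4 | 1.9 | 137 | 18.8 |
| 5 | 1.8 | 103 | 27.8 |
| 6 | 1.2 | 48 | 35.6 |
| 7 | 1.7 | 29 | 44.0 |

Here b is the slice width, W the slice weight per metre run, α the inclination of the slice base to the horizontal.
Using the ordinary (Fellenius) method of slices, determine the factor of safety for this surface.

FS = 3.20

Ordinary method of slices: FS = Σ[c'·Δl_i + (W_i cosα_i)·tanφ'] / Σ W_i sinα_i, with Δl_i = b_i / cosα_i.
Slice 1: Δl = 3.1/cos(-11.3°) = 3.161 m; N'_1 = 107·cos(-11.3°) = 104.9; c'Δl = 22.76; W sinα = -21.0
Slice 2: Δl = 2.0/cos0.1° = 2.000 m; N'_2 = 166·cos0.1° = 166.0; c'Δl = 14.40; W sinα = 0.3
Slice 3: Δl = 2.2/cos9.5° = 2.231 m; N'_3 = 180·cos9.5° = 177.5; c'Δl = 16.06; W sinα = 29.7
Slice 4: Δl = 1.9/cos18.8° = 2.007 m; N'_4 = 137·cos18.8° = 129.7; c'Δl = 14.45; W sinα = 44.2
Slice 5: Δl = 1.8/cos27.8° = 2.035 m; N'_5 = 103·cos27.8° = 91.1; c'Δl = 14.65; W sinα = 48.0
Slice 6: Δl = 1.2/cos35.6° = 1.476 m; N'_6 = 48·cos35.6° = 39.0; c'Δl = 10.63; W sinα = 27.9
Slice 7: Δl = 1.7/cos44.0° = 2.363 m; N'_7 = 29·cos44.0° = 20.9; c'Δl = 17.02; W sinα = 20.1
Σc'Δl = 110.0 kN/m; ΣN' = 729.1 kN/m; ΣW sinα = 149.3 kN/m
Resisting = 110.0 + 729.1·tan26.8° = 110.0 + 368.3 = 478.3 kN/m
FS = 478.3 / 149.3 = 3.203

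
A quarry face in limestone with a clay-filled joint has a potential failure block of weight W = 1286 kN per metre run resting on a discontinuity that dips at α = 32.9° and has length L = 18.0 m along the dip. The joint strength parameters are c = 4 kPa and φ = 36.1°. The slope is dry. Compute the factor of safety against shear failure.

FS = 1.23

Resolving the block weight along and normal to the plane and applying the Mohr–Coulomb strength on the joint:
N' = W cosα = 1286·cos32.9° = 1079.8 kN/m
Driving force T = W sinα = 1286·sin32.9° = 698.5 kN/m
Resisting force R = c·L + N'·tanφ = 4·18.0 + 1079.8·tan36.1° = 72.0 + 787.4 = 859.4 kN/m
FS = R / T = 859.4 / 698.5 = 1.230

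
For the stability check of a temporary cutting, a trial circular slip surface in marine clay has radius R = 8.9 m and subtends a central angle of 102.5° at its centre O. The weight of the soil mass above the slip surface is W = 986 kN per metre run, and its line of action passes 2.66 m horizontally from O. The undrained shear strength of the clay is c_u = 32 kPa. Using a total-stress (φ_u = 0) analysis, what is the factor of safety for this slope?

Taking moments about the centre O, the resisting moment is provided by the undrained shear strength acting along the arc:
Arc length L_a = R·θ = 8.9·(102.5°·π/180) = 8.9·1.7890 = 15.92 m
M_R = c_u·L_a·R = 32·15.92·8.9 = 4534.5 kN·m/m
M_D = W·d = 986·2.66 = 2622.8 kN·m/m
FS = M_R / M_D = 4534.5 / 2622.8 = 1.729

FS = 1.73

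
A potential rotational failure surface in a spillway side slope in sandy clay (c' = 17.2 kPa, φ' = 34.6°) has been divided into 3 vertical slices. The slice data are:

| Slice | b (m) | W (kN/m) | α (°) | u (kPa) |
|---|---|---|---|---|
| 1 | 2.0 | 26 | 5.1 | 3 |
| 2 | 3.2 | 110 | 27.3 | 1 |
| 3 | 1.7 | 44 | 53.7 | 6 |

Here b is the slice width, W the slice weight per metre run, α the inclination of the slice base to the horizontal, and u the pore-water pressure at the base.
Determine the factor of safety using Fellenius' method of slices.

Ordinary method of slices: FS = Σ[c'·Δl_i + (W_i cosα_i − u_i·Δl_i)·tanφ'] / Σ W_i sinα_i, with Δl_i = b_i / cosα_i.
Slice 1: Δl = 2.0/cos5.1° = 2.008 m; N'_1 = 26·cos5.1° − 3·2.008 = 19.9; c'Δl = 34.54; W sinα = 2.3
Slice 2: Δl = 3.2/cos27.3° = 3.601 m; N'_2 = 110·cos27.3° − 1·3.601 = 94.1; c'Δl = 61.94; W sinα = 50.5
Slice 3: Δl = 1.7/cos53.7° = 2.872 m; N'_3 = 44·cos53.7° − 6·2.872 = 8.8; c'Δl = 49.39; W sinα = 35.5
Σc'Δl = 145.9 kN/m; ΣN' = 122.8 kN/m; ΣW sinα = 88.2 kN/m
Resisting = 145.9 + 122.8·tan34.6° = 145.9 + 84.7 = 230.6 kN/m
FS = 230.6 / 88.2 = 2.614

FS = 2.61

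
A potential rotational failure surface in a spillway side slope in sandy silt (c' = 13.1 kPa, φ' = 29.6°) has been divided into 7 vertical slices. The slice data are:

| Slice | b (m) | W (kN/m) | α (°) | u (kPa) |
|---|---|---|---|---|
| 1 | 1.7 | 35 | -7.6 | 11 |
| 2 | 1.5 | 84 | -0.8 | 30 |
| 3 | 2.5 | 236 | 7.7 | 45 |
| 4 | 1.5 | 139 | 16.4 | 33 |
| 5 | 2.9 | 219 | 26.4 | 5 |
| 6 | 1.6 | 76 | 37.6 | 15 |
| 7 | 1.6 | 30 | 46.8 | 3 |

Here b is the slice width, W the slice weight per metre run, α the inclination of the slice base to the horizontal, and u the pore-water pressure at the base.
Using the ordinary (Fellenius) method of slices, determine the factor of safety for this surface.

Ordinary method of slices: FS = Σ[c'·Δl_i + (W_i cosα_i − u_i·Δl_i)·tanφ'] / Σ W_i sinα_i, with Δl_i = b_i / cosα_i.
Slice 1: Δl = 1.7/cos(-7.6°) = 1.715 m; N'_1 = 35·cos(-7.6°) − 11·1.715 = 15.8; c'Δl = 22.47; W sinα = -4.6
Slice 2: Δl = 1.5/cos(-0.8°) = 1.500 m; N'_2 = 84·cos(-0.8°) − 30·1.500 = 39.0; c'Δl = 19.65; W sinα = -1.2
Slice 3: Δl = 2.5/cos7.7° = 2.523 m; N'_3 = 236·cos7.7° − 45·2.523 = 120.3; c'Δl = 33.05; W sinα = 31.6
Slice 4: Δl = 1.5/cos16.4° = 1.564 m; N'_4 = 139·cos16.4° − 33·1.564 = 81.7; c'Δl = 20.48; W sinα = 39.2
Slice 5: Δl = 2.9/cos26.4° = 3.238 m; N'_5 = 219·cos26.4° − 5·3.238 = 180.0; c'Δl = 42.41; W sinα = 97.4
Slice 6: Δl = 1.6/cos37.6° = 2.019 m; N'_6 = 76·cos37.6° − 15·2.019 = 29.9; c'Δl = 26.45; W sinα = 46.4
Slice 7: Δl = 1.6/cos46.8° = 2.337 m; N'_7 = 30·cos46.8° − 3·2.337 = 13.5; c'Δl = 30.62; W sinα = 21.9
Σc'Δl = 195.1 kN/m; ΣN' = 480.3 kN/m; ΣW sinα = 230.7 kN/m
Resisting = 195.1 + 480.3·tan29.6° = 195.1 + 272.9 = 468.0 kN/m
FS = 468.0 / 230.7 = 2.029

FS = 2.03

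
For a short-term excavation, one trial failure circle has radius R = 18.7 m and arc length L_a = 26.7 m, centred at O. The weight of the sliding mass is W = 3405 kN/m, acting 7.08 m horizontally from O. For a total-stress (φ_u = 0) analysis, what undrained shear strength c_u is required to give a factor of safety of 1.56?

c_u = 75.3 kPa

FS = c_u·L_a·R / (W·d), so c_u = FS·W·d / (L_a·R).
c_u = 1.56·3405·7.08 / (26.70·18.7) = 37607.5 / 499.29 = 75.32 kPa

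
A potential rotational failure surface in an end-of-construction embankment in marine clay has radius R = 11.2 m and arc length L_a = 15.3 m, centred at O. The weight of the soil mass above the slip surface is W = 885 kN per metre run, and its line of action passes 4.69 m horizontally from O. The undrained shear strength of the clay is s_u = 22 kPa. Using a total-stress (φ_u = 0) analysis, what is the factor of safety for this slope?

Taking moments about the centre O, the resisting moment is provided by the undrained shear strength acting along the arc:
M_R = s_u·L_a·R = 22·15.30·11.2 = 3769.9 kN·m/m
M_D = W·d = 885·4.69 = 4150.7 kN·m/m
FS = M_R / M_D = 3769.9 / 4150.7 = 0.908

FS = 0.91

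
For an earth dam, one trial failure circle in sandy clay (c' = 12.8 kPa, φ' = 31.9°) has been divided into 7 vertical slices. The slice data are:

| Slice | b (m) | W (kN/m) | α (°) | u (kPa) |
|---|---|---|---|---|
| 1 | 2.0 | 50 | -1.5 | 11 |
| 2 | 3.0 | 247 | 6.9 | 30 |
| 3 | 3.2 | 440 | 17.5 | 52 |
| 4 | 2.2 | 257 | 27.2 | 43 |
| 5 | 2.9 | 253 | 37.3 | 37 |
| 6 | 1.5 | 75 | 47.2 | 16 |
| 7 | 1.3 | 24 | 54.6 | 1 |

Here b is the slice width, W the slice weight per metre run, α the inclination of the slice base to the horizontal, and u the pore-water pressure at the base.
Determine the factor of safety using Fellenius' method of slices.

FS = 1.27

Ordinary method of slices: FS = Σ[c'·Δl_i + (W_i cosα_i − u_i·Δl_i)·tanφ'] / Σ W_i sinα_i, with Δl_i = b_i / cosα_i.
Slice 1: Δl = 2.0/cos(-1.5°) = 2.001 m; N'_1 = 50·cos(-1.5°) − 11·2.001 = 28.0; c'Δl = 25.61; W sinα = -1.3
Slice 2: Δl = 3.0/cos6.9° = 3.022 m; N'_2 = 247·cos6.9° − 30·3.022 = 154.6; c'Δl = 38.68; W sinα = 29.7
Slice 3: Δl = 3.2/cos17.5° = 3.355 m; N'_3 = 440·cos17.5° − 52·3.355 = 245.2; c'Δl = 42.95; W sinα = 132.3
Slice 4: Δl = 2.2/cos27.2° = 2.474 m; N'_4 = 257·cos27.2° − 43·2.474 = 122.2; c'Δl = 31.66; W sinα = 117.5
Slice 5: Δl = 2.9/cos37.3° = 3.646 m; N'_5 = 253·cos37.3° − 37·3.646 = 66.4; c'Δl = 46.66; W sinα = 153.3
Slice 6: Δl = 1.5/cos47.2° = 2.208 m; N'_6 = 75·cos47.2° − 16·2.208 = 15.6; c'Δl = 28.26; W sinα = 55.0
Slice 7: Δl = 1.3/cos54.6° = 2.244 m; N'_7 = 24·cos54.6° − 1·2.244 = 11.7; c'Δl = 28.73; W sinα = 19.6
Σc'Δl = 242.5 kN/m; ΣN' = 643.6 kN/m; ΣW sinα = 506.1 kN/m
Resisting = 242.5 + 643.6·tan31.9° = 242.5 + 400.6 = 643.1 kN/m
FS = 643.1 / 506.1 = 1.271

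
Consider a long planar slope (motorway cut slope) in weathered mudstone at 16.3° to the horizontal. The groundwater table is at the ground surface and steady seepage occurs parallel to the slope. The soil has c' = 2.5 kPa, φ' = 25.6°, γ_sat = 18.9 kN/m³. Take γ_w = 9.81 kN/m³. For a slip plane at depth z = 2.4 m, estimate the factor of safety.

With seepage parallel to the slope and the water table at the surface, the effective normal stress on the slip plane uses the buoyant unit weight γ' = γ_sat − γ_w while the driving shear stress uses γ_sat:
FS = [c' + γ' z cos²β tanφ'] / [γ_sat z sinβ cosβ]
γ' = 18.9 − 9.81 = 9.09 kN/m³
Numerator = 2.5 + 9.09·2.4·cos²16.3°·tan25.6° = 2.5 + 9.09·2.4·0.9212·0.4791 = 12.129 kPa
Denominator = 18.9·2.4·sin16.3°·cos16.3° = 18.9·2.4·0.2807·0.9598 = 12.219 kPa
FS = 12.129 / 12.219 = 0.993

FS = 0.99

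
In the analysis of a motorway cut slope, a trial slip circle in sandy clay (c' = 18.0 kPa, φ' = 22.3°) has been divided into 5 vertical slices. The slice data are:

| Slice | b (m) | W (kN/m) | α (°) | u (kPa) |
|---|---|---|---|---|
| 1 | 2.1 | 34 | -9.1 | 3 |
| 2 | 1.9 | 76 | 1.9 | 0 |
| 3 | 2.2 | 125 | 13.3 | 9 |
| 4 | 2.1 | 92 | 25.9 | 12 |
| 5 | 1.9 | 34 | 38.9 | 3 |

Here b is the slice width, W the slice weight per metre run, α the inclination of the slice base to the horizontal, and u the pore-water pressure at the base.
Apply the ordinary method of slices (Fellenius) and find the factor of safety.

Ordinary method of slices: FS = Σ[c'·Δl_i + (W_i cosα_i − u_i·Δl_i)·tanφ'] / Σ W_i sinα_i, with Δl_i = b_i / cosα_i.
Slice 1: Δl = 2.1/cos(-9.1°) = 2.127 m; N'_1 = 34·cos(-9.1°) − 3·2.127 = 27.2; c'Δl = 38.28; W sinα = -5.4
Slice 2: Δl = 1.9/cos1.9° = 1.901 m; N'_2 = 76·cos1.9° − 0·1.901 = 76.0; c'Δl = 34.22; W sinα = 2.5
Slice 3: Δl = 2.2/cos13.3° = 2.261 m; N'_3 = 125·cos13.3° − 9·2.261 = 101.3; c'Δl = 40.69; W sinα = 28.8
Slice 4: Δl = 2.1/cos25.9° = 2.334 m; N'_4 = 92·cos25.9° − 12·2.334 = 54.7; c'Δl = 42.02; W sinα = 40.2
Slice 5: Δl = 1.9/cos38.9° = 2.441 m; N'_5 = 34·cos38.9° − 3·2.441 = 19.1; c'Δl = 43.95; W sinα = 21.4
Σc'Δl = 199.2 kN/m; ΣN' = 278.3 kN/m; ΣW sinα = 87.4 kN/m
Resisting = 199.2 + 278.3·tan22.3° = 199.2 + 114.2 = 313.3 kN/m
FS = 313.3 / 87.4 = 3.583

FS = 3.58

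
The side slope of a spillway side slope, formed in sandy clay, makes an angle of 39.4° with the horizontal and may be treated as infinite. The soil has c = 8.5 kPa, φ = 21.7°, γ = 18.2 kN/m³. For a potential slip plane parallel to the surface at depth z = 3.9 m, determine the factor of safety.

FS = 0.73

For an infinite slope with a slip plane parallel to the surface (no pore pressure): FS = [c + γz cos²β tanφ] / [γz sinβ cosβ].
γz = 18.2·3.9 = 70.98 kN/m²
Numerator = 8.5 + 70.98·cos²39.4°·tan21.7° = 8.5 + 70.98·0.5971·0.3979 = 25.366 kPa
Denominator = 70.98·sin39.4°·cos39.4° = 70.98·0.6347·0.7727 = 34.814 kPa
FS = 25.366 / 34.814 = 0.729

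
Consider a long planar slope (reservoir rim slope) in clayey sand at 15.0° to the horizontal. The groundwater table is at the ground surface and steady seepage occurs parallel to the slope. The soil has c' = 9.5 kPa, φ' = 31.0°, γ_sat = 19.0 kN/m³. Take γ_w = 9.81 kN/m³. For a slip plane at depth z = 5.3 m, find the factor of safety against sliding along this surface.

FS = 1.46

With seepage parallel to the slope and the water table at the surface, the effective normal stress on the slip plane uses the buoyant unit weight γ' = γ_sat − γ_w while the driving shear stress uses γ_sat:
FS = [c' + γ' z cos²β tanφ'] / [γ_sat z sinβ cosβ]
γ' = 19.0 − 9.81 = 9.19 kN/m³
Numerator = 9.5 + 9.19·5.3·cos²15.0°·tan31.0° = 9.5 + 9.19·5.3·0.9330·0.6009 = 36.806 kPa
Denominator = 19.0·5.3·sin15.0°·cos15.0° = 19.0·5.3·0.2588·0.9659 = 25.175 kPa
FS = 36.806 / 25.175 = 1.462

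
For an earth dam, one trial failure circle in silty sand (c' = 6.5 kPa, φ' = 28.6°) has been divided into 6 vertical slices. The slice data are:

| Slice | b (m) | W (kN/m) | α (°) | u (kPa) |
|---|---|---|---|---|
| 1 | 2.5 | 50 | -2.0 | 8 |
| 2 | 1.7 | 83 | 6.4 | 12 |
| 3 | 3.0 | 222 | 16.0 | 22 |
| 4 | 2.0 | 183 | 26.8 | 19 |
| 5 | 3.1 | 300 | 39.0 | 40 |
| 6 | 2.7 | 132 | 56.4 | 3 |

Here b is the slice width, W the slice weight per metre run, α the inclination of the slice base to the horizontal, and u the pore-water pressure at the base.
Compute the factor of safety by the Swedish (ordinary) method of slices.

Ordinary method of slices: FS = Σ[c'·Δl_i + (W_i cosα_i − u_i·Δl_i)·tanφ'] / Σ W_i sinα_i, with Δl_i = b_i / cosα_i.
Slice 1: Δl = 2.5/cos(-2.0°) = 2.502 m; N'_1 = 50·cos(-2.0°) − 8·2.502 = 30.0; c'Δl = 16.26; W sinα = -1.7
Slice 2: Δl = 1.7/cos6.4° = 1.711 m; N'_2 = 83·cos6.4° − 12·1.711 = 62.0; c'Δl = 11.12; W sinα = 9.3
Slice 3: Δl = 3.0/cos16.0° = 3.121 m; N'_3 = 222·cos16.0° − 22·3.121 = 144.7; c'Δl = 20.29; W sinα = 61.2
Slice 4: Δl = 2.0/cos26.8° = 2.241 m; N'_4 = 183·cos26.8° − 19·2.241 = 120.8; c'Δl = 14.56; W sinα = 82.5
Slice 5: Δl = 3.1/cos39.0° = 3.989 m; N'_5 = 300·cos39.0° − 40·3.989 = 73.6; c'Δl = 25.93; W sinα = 188.8
Slice 6: Δl = 2.7/cos56.4° = 4.879 m; N'_6 = 132·cos56.4° − 3·4.879 = 58.4; c'Δl = 31.71; W sinα = 109.9
Σc'Δl = 119.9 kN/m; ΣN' = 489.4 kN/m; ΣW sinα = 450.0 kN/m
Resisting = 119.9 + 489.4·tan28.6° = 119.9 + 266.8 = 386.7 kN/m
FS = 386.7 / 450.0 = 0.859

FS = 0.86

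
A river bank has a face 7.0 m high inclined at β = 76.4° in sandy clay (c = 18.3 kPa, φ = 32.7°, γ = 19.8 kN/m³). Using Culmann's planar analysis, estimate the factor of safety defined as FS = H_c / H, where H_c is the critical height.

FS = 1.56

H_c = (4c/γ) · sinβ cosφ / [1 − cos(β − φ)]
    = (4·18.3/19.8) · sin76.4°·cos32.7° / [1 − cos43.7°]
    = 3.697 · 0.8179 / 0.2770 = 10.91 m
FS = H_c / H = 10.91 / 7.0 = 1.559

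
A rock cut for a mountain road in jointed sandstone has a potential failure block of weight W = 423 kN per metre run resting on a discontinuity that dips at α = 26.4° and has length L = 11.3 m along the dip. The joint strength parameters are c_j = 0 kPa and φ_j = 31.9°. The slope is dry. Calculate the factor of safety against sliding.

FS = 1.25

Resolving the block weight along and normal to the plane and applying the Mohr–Coulomb strength on the joint:
N' = W cosα = 423·cos26.4° = 378.9 kN/m
Driving force T = W sinα = 423·sin26.4° = 188.1 kN/m
Resisting force R = c_j·L + N'·tanφ_j = 0·11.3 + 378.9·tan31.9° = 0.0 + 235.8 = 235.8 kN/m
FS = R / T = 235.8 / 188.1 = 1.254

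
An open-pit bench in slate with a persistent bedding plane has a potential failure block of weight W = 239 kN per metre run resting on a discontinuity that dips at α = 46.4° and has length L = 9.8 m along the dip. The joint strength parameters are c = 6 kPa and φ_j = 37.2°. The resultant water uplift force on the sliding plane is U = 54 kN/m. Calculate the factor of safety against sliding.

Resolving the block weight along and normal to the plane and applying the Mohr–Coulomb strength on the joint:
N' = W cosα − U = 239·cos46.4° − 54 = 110.8 kN/m
Driving force T = W sinα = 239·sin46.4° = 173.1 kN/m
Resisting force R = c·L + N'·tanφ_j = 6·9.8 + 110.8·tan37.2° = 58.8 + 84.1 = 142.9 kN/m
FS = R / T = 142.9 / 173.1 = 0.826

FS = 0.83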